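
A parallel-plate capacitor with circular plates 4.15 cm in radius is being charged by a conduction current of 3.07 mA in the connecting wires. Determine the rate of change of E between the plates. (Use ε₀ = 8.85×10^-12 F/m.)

6.41×10^10 V/(m·s)

By continuity, I_d in the gap equals the 3.07 mA flowing in the wire.
Inverting I_d = ε₀ A dE/dt gives dE/dt = 3.07×10^-3 / (8.85×10^-12 · 5.411×10^-3) = 6.41×10^10 V/(m·s).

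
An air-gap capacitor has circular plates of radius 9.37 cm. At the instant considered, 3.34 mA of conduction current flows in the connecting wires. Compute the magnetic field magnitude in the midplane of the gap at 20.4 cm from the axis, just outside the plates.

By continuity the displacement current in the gap matches the conduction current: I_d = 3.34×10^-3 A.
For r ≥ R the full I_d is enclosed: B = μ₀ I_d/(2πr) = (4π×10^-7)(3.34×10^-3)/(2π·0.204) = 3.27×10^-9 T.

3.27×10^-9 T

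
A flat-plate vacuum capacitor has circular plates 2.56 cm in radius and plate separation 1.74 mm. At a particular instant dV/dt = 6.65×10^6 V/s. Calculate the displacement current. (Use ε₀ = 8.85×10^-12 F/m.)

6.96×10^-5 A

The field between the plates is E = V/d, so dE/dt = (6.65×10^6)/(1.74×10^-3 m) = 3.822×10^9 V/(m·s).
I_d = ε₀ A (dE/dt) = (8.85×10^-12)(2.059×10^-3)(3.822×10^9) = 6.96×10^-5 A.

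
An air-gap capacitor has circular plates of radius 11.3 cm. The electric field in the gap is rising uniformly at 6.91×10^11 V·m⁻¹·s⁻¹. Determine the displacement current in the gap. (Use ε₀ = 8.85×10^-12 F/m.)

0.245 A

I_d = ε₀ A (dE/dt) = (8.85×10^-12)(0.04011 m²)(6.91×10^11) = 0.245 A.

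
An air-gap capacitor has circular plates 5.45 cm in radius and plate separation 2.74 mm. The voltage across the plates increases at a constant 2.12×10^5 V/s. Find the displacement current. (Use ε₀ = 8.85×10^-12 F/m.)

6.39×10^-6 A

The field between the plates is E = V/d, so dE/dt = (2.12×10^5)/(2.74×10^-3 m) = 7.737×10^7 V/(m·s).
I_d = ε₀ A (dE/dt) = (8.85×10^-12)(9.331×10^-3)(7.737×10^7) = 6.39×10^-6 A.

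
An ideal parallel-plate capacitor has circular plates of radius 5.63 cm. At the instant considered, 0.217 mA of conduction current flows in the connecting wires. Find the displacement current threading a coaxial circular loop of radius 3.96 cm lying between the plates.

1.07×10^-4 A

Between the plates the displacement current equals the wire current: I_d = 0.217 mA = 2.17×10^-4 A.
The field is uniform, so I_d,enc = I_d (r/R)² = (2.17×10^-4)(3.96/5.63)² = 1.07×10^-4 A.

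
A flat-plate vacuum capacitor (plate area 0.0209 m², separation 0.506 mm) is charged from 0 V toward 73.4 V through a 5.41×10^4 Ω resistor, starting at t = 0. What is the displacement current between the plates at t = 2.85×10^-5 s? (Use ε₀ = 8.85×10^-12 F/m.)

C = ε₀A/d = (8.85×10^-12)(0.0209)/(5.06×10^-4) = 3.655×10^-10 F and τ = RC = 1.977×10^-5 s. I_d in the gap equals the RC charging current.
I_d(t) = (V₀/R) e^(−t/τ) = 1.357×10^-3 · e^(−1.442) = 3.21×10^-4 A.

3.21×10^-4 A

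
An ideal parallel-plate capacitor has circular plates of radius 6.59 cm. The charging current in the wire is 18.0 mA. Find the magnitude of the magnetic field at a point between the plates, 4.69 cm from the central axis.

3.89×10^-8 T

No conduction current crosses the gap, so I_d there equals the 0.0180 A in the leads.
An Ampèrian loop of radius r encloses a fraction (r/R)² of I_d. Then B·2πr = μ₀ I_d (r/R)², giving B = μ₀ I_d r/(2πR²) = 3.89×10^-8 T.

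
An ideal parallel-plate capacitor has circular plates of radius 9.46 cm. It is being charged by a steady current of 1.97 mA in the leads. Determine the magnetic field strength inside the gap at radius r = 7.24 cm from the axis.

Between the plates the displacement current equals the wire current: I_d = 1.97 mA = 1.97×10^-3 A.
∮B·dl = μ₀ I_d,enc with I_d,enc = I_d r²/R² = 1.154×10^-3 A; so B = μ₀ I_d,enc/(2πr) = 3.19×10^-9 T.

3.19×10^-9 T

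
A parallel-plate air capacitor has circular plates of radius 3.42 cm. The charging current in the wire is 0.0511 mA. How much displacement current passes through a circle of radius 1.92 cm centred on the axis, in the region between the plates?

1.61×10^-5 A

By continuity the displacement current in the gap matches the conduction current: I_d = 5.11×10^-5 A.
Through an area πr² the displacement current is I_d·(πr²/πR²) = I_d (r/R)² = 1.61×10^-5 A.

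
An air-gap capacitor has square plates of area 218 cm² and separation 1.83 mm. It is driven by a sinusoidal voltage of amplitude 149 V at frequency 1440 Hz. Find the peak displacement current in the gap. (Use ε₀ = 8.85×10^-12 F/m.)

C = ε₀A/d = (8.85×10^-12)(0.0218)/(1.83×10^-3) = 1.054×10^-10 F; ω = 2πf = 9048 rad/s.
I_d = C dV/dt, so |I_d|_max = C V₀ ω = (1.054×10^-10)(149)(9048) = 1.42×10^-4 A.

1.42×10^-4 A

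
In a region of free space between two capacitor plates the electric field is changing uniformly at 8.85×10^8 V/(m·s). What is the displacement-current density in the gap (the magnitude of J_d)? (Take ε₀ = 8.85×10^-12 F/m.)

J_d = ε₀ dE/dt = (8.85×10^-12)(8.85×10^8) = 7.83×10^-3 A/m².

7.83×10^-3 A/m²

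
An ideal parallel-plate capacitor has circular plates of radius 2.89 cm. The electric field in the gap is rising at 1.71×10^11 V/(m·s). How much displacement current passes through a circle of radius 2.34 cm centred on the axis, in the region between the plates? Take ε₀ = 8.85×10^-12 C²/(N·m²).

2.60×10^-3 A

Through the whole plate area (πR² = 2.624×10^-3 m²), I_d = ε₀ πR² dE/dt = 3.971×10^-3 A.
The field is uniform, so I_d,enc = I_d (r/R)² = (3.971×10^-3)(2.34/2.89)² = 2.60×10^-3 A.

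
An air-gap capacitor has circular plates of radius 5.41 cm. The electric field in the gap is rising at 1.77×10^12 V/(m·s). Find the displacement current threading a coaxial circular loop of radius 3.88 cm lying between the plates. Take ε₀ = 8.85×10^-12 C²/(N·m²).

I_d = ε₀ dΦ_E/dt = ε₀ πR² (dE/dt) = (8.85×10^-12)(9.195×10^-3)(1.77×10^12) = 0.1440 A through the full plate area.
Since J_d is uniform, the enclosed fraction is (r/R)² = 0.5144, giving I_d,enc = 0.0741 A.

0.0741 A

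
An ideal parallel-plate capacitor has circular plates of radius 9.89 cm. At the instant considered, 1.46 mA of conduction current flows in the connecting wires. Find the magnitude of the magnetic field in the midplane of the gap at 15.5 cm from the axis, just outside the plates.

1.88×10^-9 T

No conduction current crosses the gap, so I_d there equals the 1.46×10^-3 A in the leads.
Outside the plates the loop encloses all of I_d, so B·2πr = μ₀ I_d and B = 1.88×10^-9 T.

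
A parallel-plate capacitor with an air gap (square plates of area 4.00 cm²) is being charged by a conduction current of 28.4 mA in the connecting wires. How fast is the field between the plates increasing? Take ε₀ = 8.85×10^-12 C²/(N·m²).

By continuity, I_d in the gap equals the 28.4 mA flowing in the wire.
Then dE/dt = I_d/(ε₀A) = 8.02×10^12 V/(m·s).

8.02×10^12 V/(m·s)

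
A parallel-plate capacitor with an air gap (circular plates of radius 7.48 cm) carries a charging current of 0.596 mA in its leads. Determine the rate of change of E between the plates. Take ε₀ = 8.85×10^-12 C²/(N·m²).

The displacement current between the plates equals the conduction current, I_d = 0.596 mA.
Since I_d = ε₀ A dE/dt, dE/dt = I_d/(ε₀A) = (5.96×10^-4)/((8.85×10^-12)(0.01758)) = 3.83×10^9 V/(m·s).

3.83×10^9 V/(m·s)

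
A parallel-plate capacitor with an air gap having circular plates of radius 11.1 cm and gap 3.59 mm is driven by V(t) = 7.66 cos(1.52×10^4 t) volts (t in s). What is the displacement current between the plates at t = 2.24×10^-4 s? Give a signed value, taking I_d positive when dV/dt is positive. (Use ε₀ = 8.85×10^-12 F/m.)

dE/dt = (V₀ω/d)·−sin(ωt) with ωt = 3.4048 rad: (7.66)(1.52×10^4)(0.2602)/(3.59×10^-3) = 8.439×10^6 V/(m·s).
I_d = ε₀ A dE/dt = (8.85×10^-12)(0.03871)(8.439×10^6) = 2.89×10^-6 A.

2.89×10^-6 A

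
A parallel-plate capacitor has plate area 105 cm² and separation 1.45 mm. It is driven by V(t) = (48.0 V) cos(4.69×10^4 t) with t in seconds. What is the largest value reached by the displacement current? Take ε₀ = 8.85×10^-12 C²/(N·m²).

(dE/dt)_max = V₀ω/d = 1.553×10^9 V/(m·s); ω = 4.69×10^4 rad/s.
I_d,max = ε₀ A (dE/dt)_max = (8.85×10^-12)(0.0105)(1.553×10^9) = 1.44×10^-4 A.

1.44×10^-4 A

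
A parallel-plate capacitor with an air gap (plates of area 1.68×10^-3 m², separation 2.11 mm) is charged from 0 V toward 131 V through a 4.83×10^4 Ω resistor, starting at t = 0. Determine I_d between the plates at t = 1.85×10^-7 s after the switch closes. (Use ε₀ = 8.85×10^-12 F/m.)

C = ε₀A/d = (8.85×10^-12)(1.68×10^-3)/(2.11×10^-3) = 7.046×10^-12 F, so τ = RC = 3.403×10^-7 s.
The conduction current is I(t) = (V₀/R) e^(−t/τ), and the displacement current between the plates equals it.
t/τ = 0.5436; I_d = (131/4.83×10^4) · e^(−0.5436) = (2.712×10^-3)(0.5807) = 1.57×10^-3 A.

1.57×10^-3 A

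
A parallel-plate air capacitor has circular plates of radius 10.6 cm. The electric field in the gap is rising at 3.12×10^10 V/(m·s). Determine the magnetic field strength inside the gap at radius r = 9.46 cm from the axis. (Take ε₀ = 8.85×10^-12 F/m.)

1.64×10^-8 T

I_d = ε₀ dΦ_E/dt = ε₀ πR² (dE/dt) = (8.85×10^-12)(0.03530)(3.12×10^10) = 9.747×10^-3 A through the full plate area.
For r < R the Ampère–Maxwell law gives B(2πr) = μ₀ I_d (r²/R²), so B = μ₀ I_d r/(2πR²) = (4π×10^-7)(9.747×10^-3)(0.0946)/(2π·0.106²) = 1.64×10^-8 T.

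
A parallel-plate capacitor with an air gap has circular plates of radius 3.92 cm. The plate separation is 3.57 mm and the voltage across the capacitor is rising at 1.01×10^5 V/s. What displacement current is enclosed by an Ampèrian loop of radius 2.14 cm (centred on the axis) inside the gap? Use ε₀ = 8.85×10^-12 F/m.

dE/dt = (dV/dt)/d = 2.829×10^7 V/(m·s); I_d = ε₀(πR²)(dE/dt) = (8.85×10^-12)(4.827×10^-3)(2.829×10^7) = 1.209×10^-6 A.
Through an area πr² the displacement current is I_d·(πr²/πR²) = I_d (r/R)² = 3.60×10^-7 A.

3.60×10^-7 A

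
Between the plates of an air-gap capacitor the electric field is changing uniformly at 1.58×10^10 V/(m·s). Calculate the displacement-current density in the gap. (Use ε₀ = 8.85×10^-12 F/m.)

0.140 A/m²

The displacement-current density is ε₀ ∂E/∂t = (8.85×10^-12)(1.58×10^10) = 0.140 A/m².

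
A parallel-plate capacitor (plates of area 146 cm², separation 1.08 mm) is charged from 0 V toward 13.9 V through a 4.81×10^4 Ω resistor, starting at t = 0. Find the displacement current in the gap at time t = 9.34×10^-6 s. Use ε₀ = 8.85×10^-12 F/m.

C = ε₀A/d = (8.85×10^-12)(0.0146)/(1.08×10^-3) = 1.196×10^-10 F and τ = RC = 5.753×10^-6 s. I_d in the gap equals the RC charging current.
I_d(t) = (V₀/R) e^(−t/τ) = 2.890×10^-4 · e^(−1.624) = 5.70×10^-5 A.

5.70×10^-5 A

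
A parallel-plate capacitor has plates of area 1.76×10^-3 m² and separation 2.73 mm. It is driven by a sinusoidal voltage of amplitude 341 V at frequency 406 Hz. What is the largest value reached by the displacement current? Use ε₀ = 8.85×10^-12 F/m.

4.96×10^-6 A

C = ε₀A/d = (8.85×10^-12)(1.76×10^-3)/(2.73×10^-3) = 5.705×10^-12 F; ω = 2πf = 2551 rad/s.
I_d = C dV/dt, so |I_d|_max = C V₀ ω = (5.705×10^-12)(341)(2551) = 4.96×10^-6 A.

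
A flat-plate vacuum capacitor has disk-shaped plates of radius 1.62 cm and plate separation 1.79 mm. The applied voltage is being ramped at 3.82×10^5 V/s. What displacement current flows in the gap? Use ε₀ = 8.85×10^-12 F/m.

E = V/d so dE/dt = (dV/dt)/d = 2.134×10^8 V/(m·s), and I_d = ε₀ A dE/dt = (8.85×10^-12)(8.245×10^-4)(2.134×10^8) = 1.56×10^-6 A.

1.56×10^-6 A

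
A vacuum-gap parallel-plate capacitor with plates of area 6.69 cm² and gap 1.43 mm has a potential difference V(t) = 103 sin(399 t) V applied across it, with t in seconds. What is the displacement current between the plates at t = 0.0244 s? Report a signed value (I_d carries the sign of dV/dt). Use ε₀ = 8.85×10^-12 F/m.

-1.62×10^-7 A

C = ε₀A/d = (8.85×10^-12)(6.69×10^-4)/(1.43×10^-3) = 4.140×10^-12 F. dV/dt = V₀ω·cos(ωt); at ωt = 9.7356 rad this factor is -0.9521.
I_d = C dV/dt = (4.140×10^-12)(103)(399)(-0.9521) = -1.62×10^-7 A.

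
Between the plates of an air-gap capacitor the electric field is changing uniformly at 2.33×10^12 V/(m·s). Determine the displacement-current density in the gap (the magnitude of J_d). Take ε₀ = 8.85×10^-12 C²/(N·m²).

J_d = ε₀ dE/dt = (8.85×10^-12)(2.33×10^12) = 20.6 A/m².

20.6 A/m²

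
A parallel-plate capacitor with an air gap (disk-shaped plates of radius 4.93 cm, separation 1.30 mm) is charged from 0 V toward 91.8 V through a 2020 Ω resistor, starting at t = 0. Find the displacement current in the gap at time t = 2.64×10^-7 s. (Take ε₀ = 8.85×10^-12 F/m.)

With C = ε₀A/d = (8.85×10^-12)(7.636×10^-3)/(1.30×10^-3) = 5.198×10^-11 F, the time constant is τ = RC = 1.050×10^-7 s, so t/τ = 2.514 and e^(−t/τ) = 0.08094.
I_d = I_cond = (V₀/R) e^(−t/τ) = (0.04545)(0.08094) = 3.68×10^-3 A.

3.68×10^-3 A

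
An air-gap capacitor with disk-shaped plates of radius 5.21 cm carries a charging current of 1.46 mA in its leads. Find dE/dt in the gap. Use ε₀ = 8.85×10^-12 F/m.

1.93×10^10 V/(m·s)

By continuity, I_d in the gap equals the 1.46 mA flowing in the wire.
Inverting I_d = ε₀ A dE/dt gives dE/dt = 1.46×10^-3 / (8.85×10^-12 · 8.528×10^-3) = 1.93×10^10 V/(m·s).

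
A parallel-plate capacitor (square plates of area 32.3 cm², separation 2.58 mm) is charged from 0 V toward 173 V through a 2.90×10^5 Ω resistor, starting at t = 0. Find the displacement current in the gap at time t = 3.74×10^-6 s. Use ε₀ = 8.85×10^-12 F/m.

C = ε₀A/d = (8.85×10^-12)(3.23×10^-3)/(2.58×10^-3) = 1.108×10^-11 F and τ = RC = 3.213×10^-6 s. I_d in the gap equals the RC charging current.
I_d(t) = (V₀/R) e^(−t/τ) = 5.966×10^-4 · e^(−1.164) = 1.86×10^-4 A.

1.86×10^-4 A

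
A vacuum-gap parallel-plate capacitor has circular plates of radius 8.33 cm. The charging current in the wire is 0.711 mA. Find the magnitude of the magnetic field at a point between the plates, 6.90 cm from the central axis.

1.41×10^-9 T

By continuity the displacement current in the gap matches the conduction current: I_d = 7.11×10^-4 A.
∮B·dl = μ₀ I_d,enc with I_d,enc = I_d r²/R² = 4.878×10^-4 A; so B = μ₀ I_d,enc/(2πr) = 1.41×10^-9 T.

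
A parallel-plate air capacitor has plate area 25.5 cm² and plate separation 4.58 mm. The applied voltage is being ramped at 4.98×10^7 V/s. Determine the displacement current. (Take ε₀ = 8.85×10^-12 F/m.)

2.45×10^-4 A

E = V/d so dE/dt = (dV/dt)/d = 1.087×10^10 V/(m·s), and I_d = ε₀ A dE/dt = (8.85×10^-12)(2.55×10^-3)(1.087×10^10) = 2.45×10^-4 A.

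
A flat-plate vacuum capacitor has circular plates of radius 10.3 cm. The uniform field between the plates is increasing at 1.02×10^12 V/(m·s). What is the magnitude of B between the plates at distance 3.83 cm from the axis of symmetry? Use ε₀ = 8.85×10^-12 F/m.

Through the whole plate area (πR² = 0.03333 m²), I_d = ε₀ πR² dE/dt = 0.3009 A.
∮B·dl = μ₀ I_d,enc with I_d,enc = I_d r²/R² = 0.04160 A; so B = μ₀ I_d,enc/(2πr) = 2.17×10^-7 T.

2.17×10^-7 T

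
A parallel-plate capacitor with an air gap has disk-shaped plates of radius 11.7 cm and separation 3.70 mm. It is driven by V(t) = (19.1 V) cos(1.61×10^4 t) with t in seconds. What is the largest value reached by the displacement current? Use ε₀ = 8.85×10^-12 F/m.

(dE/dt)_max = V₀ω/d = 8.311×10^7 V/(m·s); ω = 1.61×10^4 rad/s.
I_d,max = ε₀ A (dE/dt)_max = (8.85×10^-12)(0.04301)(8.311×10^7) = 3.16×10^-5 A.

3.16×10^-5 A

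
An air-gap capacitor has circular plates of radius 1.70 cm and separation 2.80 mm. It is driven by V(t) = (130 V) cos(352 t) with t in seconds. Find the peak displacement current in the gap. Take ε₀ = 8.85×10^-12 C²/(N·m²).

The displacement current equals the conduction current C dV/dt, which peaks at C V₀ ω.
With C = ε₀A/d = (8.85×10^-12)(9.079×10^-4)/(2.80×10^-3) = 2.870×10^-12 F and ω = 352 rad/s, I_d,max = (2.870×10^-12)(130)(352) = 1.31×10^-7 A.

1.31×10^-7 A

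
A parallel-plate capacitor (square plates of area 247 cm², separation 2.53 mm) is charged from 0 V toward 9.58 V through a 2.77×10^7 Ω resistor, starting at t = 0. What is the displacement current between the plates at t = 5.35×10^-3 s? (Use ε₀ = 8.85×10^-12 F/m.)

C = ε₀A/d = (8.85×10^-12)(0.0247)/(2.53×10^-3) = 8.640×10^-11 F, so τ = RC = 2.393×10^-3 s.
The conduction current is I(t) = (V₀/R) e^(−t/τ), and the displacement current between the plates equals it.
t/τ = 2.236; I_d = (9.58/2.77×10^7) · e^(−2.236) = (3.458×10^-7)(0.1069) = 3.70×10^-8 A.

3.70×10^-8 A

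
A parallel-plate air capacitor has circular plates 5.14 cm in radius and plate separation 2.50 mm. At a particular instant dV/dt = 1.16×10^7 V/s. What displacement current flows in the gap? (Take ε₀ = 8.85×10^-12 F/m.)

3.41×10^-4 A

The field between the plates is E = V/d, so dE/dt = (1.16×10^7)/(2.50×10^-3 m) = 4.640×10^9 V/(m·s).
I_d = ε₀ A (dE/dt) = (8.85×10^-12)(8.300×10^-3)(4.640×10^9) = 3.41×10^-4 A.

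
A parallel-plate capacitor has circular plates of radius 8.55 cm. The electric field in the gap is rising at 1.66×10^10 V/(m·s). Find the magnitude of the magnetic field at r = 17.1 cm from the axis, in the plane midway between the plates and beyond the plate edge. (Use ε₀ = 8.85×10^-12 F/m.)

3.95×10^-9 T

Total displacement current: I_d = ε₀(πR²)(dE/dt) = (8.85×10^-12)(0.02297)(1.66×10^10) = 3.375×10^-3 A.
Outside the plates the loop encloses all of I_d, so B·2πr = μ₀ I_d and B = 3.95×10^-9 T.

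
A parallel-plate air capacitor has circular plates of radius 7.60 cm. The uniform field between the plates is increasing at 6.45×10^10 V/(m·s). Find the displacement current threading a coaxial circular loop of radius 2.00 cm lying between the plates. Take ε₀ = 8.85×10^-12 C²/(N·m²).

I_d = ε₀ dΦ_E/dt = ε₀ πR² (dE/dt) = (8.85×10^-12)(0.01815)(6.45×10^10) = 0.01036 A through the full plate area.
Since J_d is uniform, the enclosed fraction is (r/R)² = 0.06925, giving I_d,enc = 7.17×10^-4 A.

7.17×10^-4 A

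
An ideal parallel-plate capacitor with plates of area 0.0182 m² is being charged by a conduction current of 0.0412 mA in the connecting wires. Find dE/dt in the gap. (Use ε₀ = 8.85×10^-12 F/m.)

2.56×10^8 V/(m·s)

Charge continuity gives I_d = I = 4.12×10^-5 A between the plates.
Then dE/dt = I_d/(ε₀A) = 2.56×10^8 V/(m·s).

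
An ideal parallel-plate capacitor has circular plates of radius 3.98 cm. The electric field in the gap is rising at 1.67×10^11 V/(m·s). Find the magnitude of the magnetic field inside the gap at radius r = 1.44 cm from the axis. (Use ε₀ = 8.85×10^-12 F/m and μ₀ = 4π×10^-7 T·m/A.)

Through the whole plate area (πR² = 4.976×10^-3 m²), I_d = ε₀ πR² dE/dt = 7.354×10^-3 A.
An Ampèrian loop of radius r encloses a fraction (r/R)² of I_d. Then B·2πr = μ₀ I_d (r/R)², giving B = μ₀ I_d r/(2πR²) = 1.34×10^-8 T.

1.34×10^-8 T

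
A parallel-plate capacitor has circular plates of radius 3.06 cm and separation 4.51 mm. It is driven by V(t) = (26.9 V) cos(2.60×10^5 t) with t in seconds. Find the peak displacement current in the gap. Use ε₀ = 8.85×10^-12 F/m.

(dE/dt)_max = V₀ω/d = 1.551×10^9 V/(m·s); ω = 2.60×10^5 rad/s.
I_d,max = ε₀ A (dE/dt)_max = (8.85×10^-12)(2.942×10^-3)(1.551×10^9) = 4.04×10^-5 A.

4.04×10^-5 A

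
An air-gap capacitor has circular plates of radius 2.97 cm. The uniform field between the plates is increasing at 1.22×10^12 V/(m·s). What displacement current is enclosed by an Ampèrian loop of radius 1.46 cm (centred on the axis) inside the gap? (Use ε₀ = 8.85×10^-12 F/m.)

7.23×10^-3 A

Through the whole plate area (πR² = 2.771×10^-3 m²), I_d = ε₀ πR² dE/dt = 0.02992 A.
Since J_d is uniform, the enclosed fraction is (r/R)² = 0.2417, giving I_d,enc = 7.23×10^-3 A.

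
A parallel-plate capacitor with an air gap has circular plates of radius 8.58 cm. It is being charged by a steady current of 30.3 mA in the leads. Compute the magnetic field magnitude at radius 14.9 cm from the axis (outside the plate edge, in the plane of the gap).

No conduction current crosses the gap, so I_d there equals the 0.0303 A in the leads.
Outside the plates the loop encloses all of I_d, so B·2πr = μ₀ I_d and B = 4.07×10^-8 T.

4.07×10^-8 T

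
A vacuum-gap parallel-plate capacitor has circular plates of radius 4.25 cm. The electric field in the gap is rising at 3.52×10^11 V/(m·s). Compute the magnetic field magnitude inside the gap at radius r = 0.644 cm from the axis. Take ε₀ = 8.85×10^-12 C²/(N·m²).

Total displacement current: I_d = ε₀(πR²)(dE/dt) = (8.85×10^-12)(5.675×10^-3)(3.52×10^11) = 0.01768 A.
For r < R the Ampère–Maxwell law gives B(2πr) = μ₀ I_d (r²/R²), so B = μ₀ I_d r/(2πR²) = (4π×10^-7)(0.01768)(6.44×10^-3)/(2π·0.0425²) = 1.26×10^-8 T.

1.26×10^-8 T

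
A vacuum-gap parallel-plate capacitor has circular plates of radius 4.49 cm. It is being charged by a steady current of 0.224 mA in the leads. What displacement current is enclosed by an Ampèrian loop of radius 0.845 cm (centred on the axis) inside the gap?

7.93×10^-6 A

No conduction current crosses the gap, so I_d there equals the 2.24×10^-4 A in the leads.
The field is uniform, so I_d,enc = I_d (r/R)² = (2.24×10^-4)(0.845/4.49)² = 7.93×10^-6 A.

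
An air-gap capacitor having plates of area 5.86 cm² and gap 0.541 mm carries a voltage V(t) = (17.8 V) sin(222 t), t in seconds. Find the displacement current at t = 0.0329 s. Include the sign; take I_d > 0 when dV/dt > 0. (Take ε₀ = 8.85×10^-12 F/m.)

C = ε₀A/d = (8.85×10^-12)(5.86×10^-4)/(5.41×10^-4) = 9.586×10^-12 F. dV/dt = V₀ω·cos(ωt); at ωt = 7.3038 rad this factor is 0.5228.
I_d = C dV/dt = (9.586×10^-12)(17.8)(222)(0.5228) = 1.98×10^-8 A.

1.98×10^-8 A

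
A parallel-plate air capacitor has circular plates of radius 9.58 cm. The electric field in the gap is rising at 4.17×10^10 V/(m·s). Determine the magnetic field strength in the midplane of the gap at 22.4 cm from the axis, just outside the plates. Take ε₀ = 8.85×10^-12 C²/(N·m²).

Through the whole plate area (πR² = 0.02883 m²), I_d = ε₀ πR² dE/dt = 0.01064 A.
For r ≥ R the full I_d is enclosed: B = μ₀ I_d/(2πr) = (4π×10^-7)(0.01064)/(2π·0.224) = 9.50×10^-9 T.

9.50×10^-9 T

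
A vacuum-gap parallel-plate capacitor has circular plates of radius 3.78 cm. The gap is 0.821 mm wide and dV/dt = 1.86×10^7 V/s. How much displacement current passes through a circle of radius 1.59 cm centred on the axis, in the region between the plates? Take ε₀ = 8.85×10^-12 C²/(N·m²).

1.59×10^-4 A

With E = V/d, dE/dt = 2.266×10^10 V/(m·s) and πR² = 4.489×10^-3 m², giving I_d = ε₀ πR² dE/dt = 9.002×10^-4 A.
Since J_d is uniform, the enclosed fraction is (r/R)² = 0.1769, giving I_d,enc = 1.59×10^-4 A.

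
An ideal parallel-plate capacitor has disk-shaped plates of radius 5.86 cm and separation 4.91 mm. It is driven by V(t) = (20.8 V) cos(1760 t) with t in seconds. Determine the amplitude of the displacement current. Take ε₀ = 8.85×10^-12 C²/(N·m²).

(dE/dt)_max = V₀ω/d = 7.456×10^6 V/(m·s); ω = 1760 rad/s.
I_d,max = ε₀ A (dE/dt)_max = (8.85×10^-12)(0.01079)(7.456×10^6) = 7.12×10^-7 A.

7.12×10^-7 A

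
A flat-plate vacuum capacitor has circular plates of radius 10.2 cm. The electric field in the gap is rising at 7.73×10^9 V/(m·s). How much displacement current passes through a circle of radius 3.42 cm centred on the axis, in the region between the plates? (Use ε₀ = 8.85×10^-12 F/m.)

Through the whole plate area (πR² = 0.03269 m²), I_d = ε₀ πR² dE/dt = 2.236×10^-3 A.
The field is uniform, so I_d,enc = I_d (r/R)² = (2.236×10^-3)(3.42/10.2)² = 2.51×10^-4 A.

2.51×10^-4 A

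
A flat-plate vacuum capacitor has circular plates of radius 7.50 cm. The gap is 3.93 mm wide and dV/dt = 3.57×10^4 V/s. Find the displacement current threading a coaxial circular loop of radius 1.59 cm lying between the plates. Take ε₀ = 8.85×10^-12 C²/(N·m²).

6.39×10^-8 A

dE/dt = (dV/dt)/d = 9.084×10^6 V/(m·s); I_d = ε₀(πR²)(dE/dt) = (8.85×10^-12)(0.01767)(9.084×10^6) = 1.421×10^-6 A.
Since J_d is uniform, the enclosed fraction is (r/R)² = 0.04494, giving I_d,enc = 6.39×10^-8 A.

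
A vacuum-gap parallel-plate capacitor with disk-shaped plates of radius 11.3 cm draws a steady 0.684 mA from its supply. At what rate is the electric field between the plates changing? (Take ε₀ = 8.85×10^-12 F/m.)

1.93×10^9 V/(m·s)

Charge continuity gives I_d = I = 6.84×10^-4 A between the plates.
Since I_d = ε₀ A dE/dt, dE/dt = I_d/(ε₀A) = (6.84×10^-4)/((8.85×10^-12)(0.04011)) = 1.93×10^9 V/(m·s).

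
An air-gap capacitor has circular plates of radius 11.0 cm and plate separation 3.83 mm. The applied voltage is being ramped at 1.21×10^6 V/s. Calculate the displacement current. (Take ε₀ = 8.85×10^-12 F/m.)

1.06×10^-4 A

C = ε₀A/d = (8.85×10^-12)(0.03801)/(3.83×10^-3) = 8.783×10^-11 F.
I_d = C dV/dt = (8.783×10^-11)(1.21×10^6) = 1.06×10^-4 A.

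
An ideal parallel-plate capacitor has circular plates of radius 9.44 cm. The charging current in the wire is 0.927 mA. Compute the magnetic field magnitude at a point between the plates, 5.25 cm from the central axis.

1.09×10^-9 T

No conduction current crosses the gap, so I_d there equals the 9.27×10^-4 A in the leads.
For r < R the Ampère–Maxwell law gives B(2πr) = μ₀ I_d (r²/R²), so B = μ₀ I_d r/(2πR²) = (4π×10^-7)(9.27×10^-4)(0.0525)/(2π·0.0944²) = 1.09×10^-9 T.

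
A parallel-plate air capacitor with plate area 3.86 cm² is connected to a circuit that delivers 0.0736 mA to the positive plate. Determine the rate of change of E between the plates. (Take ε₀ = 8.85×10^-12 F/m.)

Charge continuity gives I_d = I = 7.36×10^-5 A between the plates.
Then dE/dt = I_d/(ε₀A) = 2.15×10^10 V/(m·s).

2.15×10^10 V/(m·s)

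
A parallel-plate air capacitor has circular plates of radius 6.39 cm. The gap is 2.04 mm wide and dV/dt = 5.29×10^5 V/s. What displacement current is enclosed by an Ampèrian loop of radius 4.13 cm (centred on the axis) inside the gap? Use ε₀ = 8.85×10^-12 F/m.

I_d = C dV/dt with C = ε₀πR²/d = 5.566×10^-11 F, so I_d = (5.566×10^-11)(5.29×10^5) = 2.944×10^-5 A.
The field is uniform, so I_d,enc = I_d (r/R)² = (2.944×10^-5)(4.13/6.39)² = 1.23×10^-5 A.

1.23×10^-5 A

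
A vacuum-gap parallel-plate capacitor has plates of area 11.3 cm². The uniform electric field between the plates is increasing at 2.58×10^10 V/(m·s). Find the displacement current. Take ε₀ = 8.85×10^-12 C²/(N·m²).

I_d = ε₀ A (dE/dt) = (8.85×10^-12)(1.13×10^-3 m²)(2.58×10^10) = 2.58×10^-4 A.

2.58×10^-4 A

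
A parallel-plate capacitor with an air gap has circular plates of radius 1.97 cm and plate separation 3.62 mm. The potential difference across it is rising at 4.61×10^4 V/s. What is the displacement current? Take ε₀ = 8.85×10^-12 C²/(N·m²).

The displacement current equals the charging current C dV/dt. With C = ε₀A/d = (8.85×10^-12)(1.219×10^-3)/(3.62×10^-3) = 2.980×10^-12 F, I_d = (2.980×10^-12)(4.61×10^4) = 1.37×10^-7 A.

1.37×10^-7 A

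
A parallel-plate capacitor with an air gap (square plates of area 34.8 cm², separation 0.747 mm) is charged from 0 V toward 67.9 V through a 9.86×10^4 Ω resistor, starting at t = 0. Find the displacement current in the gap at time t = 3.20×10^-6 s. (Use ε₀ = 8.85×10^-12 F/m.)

With C = ε₀A/d = (8.85×10^-12)(3.48×10^-3)/(7.47×10^-4) = 4.123×10^-11 F, the time constant is τ = RC = 4.065×10^-6 s, so t/τ = 0.7872 and e^(−t/τ) = 0.4551.
I_d = I_cond = (V₀/R) e^(−t/τ) = (6.886×10^-4)(0.4551) = 3.13×10^-4 A.

3.13×10^-4 A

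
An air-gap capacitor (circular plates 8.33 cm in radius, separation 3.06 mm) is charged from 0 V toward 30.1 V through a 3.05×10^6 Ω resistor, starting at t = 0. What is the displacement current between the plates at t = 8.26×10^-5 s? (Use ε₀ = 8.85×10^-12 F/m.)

6.42×10^-6 A

With C = ε₀A/d = (8.85×10^-12)(0.02180)/(3.06×10^-3) = 6.305×10^-11 F, the time constant is τ = RC = 1.923×10^-4 s, so t/τ = 0.4295 and e^(−t/τ) = 0.6508.
I_d = I_cond = (V₀/R) e^(−t/τ) = (9.869×10^-6)(0.6508) = 6.42×10^-6 A.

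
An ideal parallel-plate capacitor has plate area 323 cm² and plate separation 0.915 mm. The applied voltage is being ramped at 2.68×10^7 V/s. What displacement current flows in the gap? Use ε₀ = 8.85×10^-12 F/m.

8.37×10^-3 A

C = ε₀A/d = (8.85×10^-12)(0.0323)/(9.15×10^-4) = 3.124×10^-10 F.
I_d = C dV/dt = (3.124×10^-10)(2.68×10^7) = 8.37×10^-3 A.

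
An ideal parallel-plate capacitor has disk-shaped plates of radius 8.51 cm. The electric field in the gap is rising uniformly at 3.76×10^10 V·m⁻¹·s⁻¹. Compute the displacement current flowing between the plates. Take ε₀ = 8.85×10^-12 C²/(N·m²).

The displacement current is ε₀ times dΦ_E/dt = ε₀ A dE/dt = (8.85×10^-12)(0.02275)(3.76×10^10) = 7.57×10^-3 A.

7.57×10^-3 A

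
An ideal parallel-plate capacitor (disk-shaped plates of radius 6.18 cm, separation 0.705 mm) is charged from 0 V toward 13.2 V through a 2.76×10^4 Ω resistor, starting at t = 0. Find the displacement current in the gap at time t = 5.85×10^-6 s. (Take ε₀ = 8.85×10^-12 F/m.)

With C = ε₀A/d = (8.85×10^-12)(0.01200)/(7.05×10^-4) = 1.506×10^-10 F, the time constant is τ = RC = 4.157×10^-6 s, so t/τ = 1.407 and e^(−t/τ) = 0.2449.
I_d = I_cond = (V₀/R) e^(−t/τ) = (4.783×10^-4)(0.2449) = 1.17×10^-4 A.

1.17×10^-4 A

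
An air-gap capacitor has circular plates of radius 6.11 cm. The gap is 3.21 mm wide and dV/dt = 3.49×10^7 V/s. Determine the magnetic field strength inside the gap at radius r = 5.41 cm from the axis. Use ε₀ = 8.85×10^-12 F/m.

3.27×10^-9 T

With E = V/d, dE/dt = 1.087×10^10 V/(m·s) and πR² = 0.01173 m², giving I_d = ε₀ πR² dE/dt = 1.128×10^-3 A.
∮B·dl = μ₀ I_d,enc with I_d,enc = I_d r²/R² = 8.843×10^-4 A; so B = μ₀ I_d,enc/(2πr) = 3.27×10^-9 T.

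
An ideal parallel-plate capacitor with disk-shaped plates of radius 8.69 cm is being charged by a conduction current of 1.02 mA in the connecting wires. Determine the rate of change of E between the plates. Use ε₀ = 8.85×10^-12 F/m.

By continuity, I_d in the gap equals the 1.02 mA flowing in the wire.
Since I_d = ε₀ A dE/dt, dE/dt = I_d/(ε₀A) = (1.02×10^-3)/((8.85×10^-12)(0.02372)) = 4.86×10^9 V/(m·s).

4.86×10^9 V/(m·s)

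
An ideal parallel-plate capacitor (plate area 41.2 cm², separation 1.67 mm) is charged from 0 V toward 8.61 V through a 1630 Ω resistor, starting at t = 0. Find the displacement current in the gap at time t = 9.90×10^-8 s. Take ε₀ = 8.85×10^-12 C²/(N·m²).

C = ε₀A/d = (8.85×10^-12)(4.12×10^-3)/(1.67×10^-3) = 2.183×10^-11 F and τ = RC = 3.558×10^-8 s. I_d in the gap equals the RC charging current.
I_d(t) = (V₀/R) e^(−t/τ) = 5.282×10^-3 · e^(−2.782) = 3.27×10^-4 A.

3.27×10^-4 A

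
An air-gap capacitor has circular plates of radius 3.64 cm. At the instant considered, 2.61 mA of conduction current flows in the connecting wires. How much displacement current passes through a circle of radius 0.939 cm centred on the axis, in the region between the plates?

1.74×10^-4 A

By continuity the displacement current in the gap matches the conduction current: I_d = 2.61×10^-3 A.
The field is uniform, so I_d,enc = I_d (r/R)² = (2.61×10^-3)(0.939/3.64)² = 1.74×10^-4 A.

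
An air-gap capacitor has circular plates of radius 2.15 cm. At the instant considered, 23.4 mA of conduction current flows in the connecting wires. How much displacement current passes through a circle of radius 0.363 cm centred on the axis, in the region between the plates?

No conduction current crosses the gap, so I_d there equals the 0.0234 A in the leads.
The field is uniform, so I_d,enc = I_d (r/R)² = (0.0234)(0.363/2.15)² = 6.67×10^-4 A.

6.67×10^-4 A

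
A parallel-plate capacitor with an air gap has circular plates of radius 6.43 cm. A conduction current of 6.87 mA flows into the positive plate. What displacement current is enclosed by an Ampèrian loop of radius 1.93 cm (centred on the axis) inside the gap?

6.19×10^-4 A

Between the plates the displacement current equals the wire current: I_d = 6.87 mA = 6.87×10^-3 A.
The field is uniform, so I_d,enc = I_d (r/R)² = (6.87×10^-3)(1.93/6.43)² = 6.19×10^-4 A.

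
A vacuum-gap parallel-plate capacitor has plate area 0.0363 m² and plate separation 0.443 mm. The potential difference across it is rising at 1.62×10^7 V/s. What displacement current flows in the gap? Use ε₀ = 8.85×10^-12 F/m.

0.0117 A

E = V/d so dE/dt = (dV/dt)/d = 3.657×10^10 V/(m·s), and I_d = ε₀ A dE/dt = (8.85×10^-12)(0.0363)(3.657×10^10) = 0.0117 A.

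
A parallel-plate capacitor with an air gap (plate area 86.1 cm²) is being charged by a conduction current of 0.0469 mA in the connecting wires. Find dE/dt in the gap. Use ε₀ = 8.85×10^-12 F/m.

By continuity, I_d in the gap equals the 0.0469 mA flowing in the wire.
Inverting I_d = ε₀ A dE/dt gives dE/dt = 4.69×10^-5 / (8.85×10^-12 · 8.61×10^-3) = 6.15×10^8 V/(m·s).

6.15×10^8 V/(m·s)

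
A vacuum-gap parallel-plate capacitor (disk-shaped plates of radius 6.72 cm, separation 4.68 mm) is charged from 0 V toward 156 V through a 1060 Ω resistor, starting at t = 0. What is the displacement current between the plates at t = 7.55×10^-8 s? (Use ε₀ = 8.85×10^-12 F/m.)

0.0103 A

C = ε₀A/d = (8.85×10^-12)(0.01419)/(4.68×10^-3) = 2.683×10^-11 F, so τ = RC = 2.844×10^-8 s.
The conduction current is I(t) = (V₀/R) e^(−t/τ), and the displacement current between the plates equals it.
t/τ = 2.655; I_d = (156/1060) · e^(−2.655) = (0.1472)(0.07030) = 0.0103 A.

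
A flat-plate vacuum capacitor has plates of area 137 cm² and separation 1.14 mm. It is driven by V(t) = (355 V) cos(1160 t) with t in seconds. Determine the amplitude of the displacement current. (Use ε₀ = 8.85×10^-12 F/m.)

(dE/dt)_max = V₀ω/d = 3.612×10^8 V/(m·s); ω = 1160 rad/s.
I_d,max = ε₀ A (dE/dt)_max = (8.85×10^-12)(0.0137)(3.612×10^8) = 4.38×10^-5 A.

4.38×10^-5 A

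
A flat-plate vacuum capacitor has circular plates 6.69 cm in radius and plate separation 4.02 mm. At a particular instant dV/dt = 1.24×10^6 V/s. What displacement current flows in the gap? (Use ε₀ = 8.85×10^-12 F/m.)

E = V/d so dE/dt = (dV/dt)/d = 3.085×10^8 V/(m·s), and I_d = ε₀ A dE/dt = (8.85×10^-12)(0.01406)(3.085×10^8) = 3.84×10^-5 A.

3.84×10^-5 A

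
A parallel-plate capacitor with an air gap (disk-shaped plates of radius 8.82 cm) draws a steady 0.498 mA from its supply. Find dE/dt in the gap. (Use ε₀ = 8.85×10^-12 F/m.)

2.30×10^9 V/(m·s)

Charge continuity gives I_d = I = 4.98×10^-4 A between the plates.
Inverting I_d = ε₀ A dE/dt gives dE/dt = 4.98×10^-4 / (8.85×10^-12 · 0.02444) = 2.30×10^9 V/(m·s).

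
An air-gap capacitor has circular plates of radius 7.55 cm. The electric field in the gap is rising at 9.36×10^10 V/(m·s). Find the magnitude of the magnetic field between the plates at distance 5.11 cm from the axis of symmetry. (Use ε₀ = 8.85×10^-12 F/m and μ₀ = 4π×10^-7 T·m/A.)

Total displacement current: I_d = ε₀(πR²)(dE/dt) = (8.85×10^-12)(0.01791)(9.36×10^10) = 0.01484 A.
For r < R the Ampère–Maxwell law gives B(2πr) = μ₀ I_d (r²/R²), so B = μ₀ I_d r/(2πR²) = (4π×10^-7)(0.01484)(0.0511)/(2π·0.0755²) = 2.66×10^-8 T.

2.66×10^-8 T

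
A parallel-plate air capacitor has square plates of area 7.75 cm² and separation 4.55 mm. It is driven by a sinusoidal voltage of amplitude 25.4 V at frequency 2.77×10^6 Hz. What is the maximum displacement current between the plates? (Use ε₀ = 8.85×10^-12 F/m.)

C = ε₀A/d = (8.85×10^-12)(7.75×10^-4)/(4.55×10^-3) = 1.507×10^-12 F; ω = 2πf = 1.740×10^7 rad/s.
I_d = C dV/dt, so |I_d|_max = C V₀ ω = (1.507×10^-12)(25.4)(1.740×10^7) = 6.66×10^-4 A.

6.66×10^-4 A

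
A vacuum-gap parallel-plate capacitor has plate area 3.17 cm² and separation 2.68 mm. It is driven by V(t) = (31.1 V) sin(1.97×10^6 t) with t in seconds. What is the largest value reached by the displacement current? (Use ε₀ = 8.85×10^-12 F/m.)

6.41×10^-5 A

The displacement current equals the conduction current C dV/dt, which peaks at C V₀ ω.
With C = ε₀A/d = (8.85×10^-12)(3.17×10^-4)/(2.68×10^-3) = 1.047×10^-12 F and ω = 1.97×10^6 rad/s, I_d,max = (1.047×10^-12)(31.1)(1.97×10^6) = 6.41×10^-5 A.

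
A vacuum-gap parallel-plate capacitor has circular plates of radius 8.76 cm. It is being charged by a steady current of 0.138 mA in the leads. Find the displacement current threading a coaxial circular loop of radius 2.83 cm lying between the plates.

No conduction current crosses the gap, so I_d there equals the 1.38×10^-4 A in the leads.
Through an area πr² the displacement current is I_d·(πr²/πR²) = I_d (r/R)² = 1.44×10^-5 A.

1.44×10^-5 A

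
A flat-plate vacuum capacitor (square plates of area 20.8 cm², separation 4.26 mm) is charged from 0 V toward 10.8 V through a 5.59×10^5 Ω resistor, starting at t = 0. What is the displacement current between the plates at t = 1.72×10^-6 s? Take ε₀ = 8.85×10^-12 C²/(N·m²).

9.48×10^-6 A

With C = ε₀A/d = (8.85×10^-12)(2.08×10^-3)/(4.26×10^-3) = 4.321×10^-12 F, the time constant is τ = RC = 2.415×10^-6 s, so t/τ = 0.7122 and e^(−t/τ) = 0.4906.
I_d = I_cond = (V₀/R) e^(−t/τ) = (1.932×10^-5)(0.4906) = 9.48×10^-6 A.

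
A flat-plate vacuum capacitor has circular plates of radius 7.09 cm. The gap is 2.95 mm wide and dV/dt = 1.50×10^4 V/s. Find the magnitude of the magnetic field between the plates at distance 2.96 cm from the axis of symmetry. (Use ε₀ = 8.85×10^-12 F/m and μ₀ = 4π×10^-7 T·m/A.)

With E = V/d, dE/dt = 5.085×10^6 V/(m·s) and πR² = 0.01579 m², giving I_d = ε₀ πR² dE/dt = 7.106×10^-7 A.
For r < R the Ampère–Maxwell law gives B(2πr) = μ₀ I_d (r²/R²), so B = μ₀ I_d r/(2πR²) = (4π×10^-7)(7.106×10^-7)(0.0296)/(2π·0.0709²) = 8.37×10^-13 T.

8.37×10^-13 T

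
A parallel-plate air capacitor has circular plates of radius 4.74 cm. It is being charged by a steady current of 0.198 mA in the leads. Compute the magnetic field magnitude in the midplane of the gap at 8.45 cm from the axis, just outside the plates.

4.69×10^-10 T

Between the plates the displacement current equals the wire current: I_d = 0.198 mA = 1.98×10^-4 A.
For r ≥ R the full I_d is enclosed: B = μ₀ I_d/(2πr) = (4π×10^-7)(1.98×10^-4)/(2π·0.0845) = 4.69×10^-10 T.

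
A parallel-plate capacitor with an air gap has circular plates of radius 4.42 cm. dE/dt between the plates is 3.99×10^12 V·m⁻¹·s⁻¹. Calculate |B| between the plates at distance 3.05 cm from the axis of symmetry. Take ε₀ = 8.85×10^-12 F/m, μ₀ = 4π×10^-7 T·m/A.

I_d = ε₀ dΦ_E/dt = ε₀ πR² (dE/dt) = (8.85×10^-12)(6.138×10^-3)(3.99×10^12) = 0.2167 A through the full plate area.
∮B·dl = μ₀ I_d,enc with I_d,enc = I_d r²/R² = 0.1032 A; so B = μ₀ I_d,enc/(2πr) = 6.77×10^-7 T.

6.77×10^-7 T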